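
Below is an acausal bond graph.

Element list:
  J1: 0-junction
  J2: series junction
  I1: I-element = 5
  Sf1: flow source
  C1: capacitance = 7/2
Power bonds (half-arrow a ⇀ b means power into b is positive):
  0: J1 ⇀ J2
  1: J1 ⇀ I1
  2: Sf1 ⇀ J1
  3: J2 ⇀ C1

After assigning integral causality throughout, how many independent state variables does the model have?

2  (C1, I1 all integral)

β2 →Sf1  (Sf1 (Sf) sets flow on bond)
β1 →I1  (prefer integral on I1)
β0 →J1  (closing 0-jn rule on J1)
β3 →J2  (common-f at J2 fixed by 0)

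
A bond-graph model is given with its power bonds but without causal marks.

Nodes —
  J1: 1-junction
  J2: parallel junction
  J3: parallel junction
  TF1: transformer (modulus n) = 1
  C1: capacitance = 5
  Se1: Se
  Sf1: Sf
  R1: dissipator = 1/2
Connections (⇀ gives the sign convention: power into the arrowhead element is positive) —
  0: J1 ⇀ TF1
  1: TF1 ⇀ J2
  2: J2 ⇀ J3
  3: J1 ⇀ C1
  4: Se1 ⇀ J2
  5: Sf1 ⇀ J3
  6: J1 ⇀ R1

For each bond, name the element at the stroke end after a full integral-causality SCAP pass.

β0 |J1
β1 |TF1
β2 |J3
β3 |J1
β4 |J2
β5 |Sf1
β6 |R1

bond 4 stroke→J2  (Se1: effort source, stroke at far end)
bond 5 stroke→Sf1  (Sf1 (Sf) sets flow on bond)
bond 1 stroke→TF1  (0-jn J2 has e-setter on 4)
bond 2 stroke→J3  (J2: bond 4 brought effort, rest push out)
bond 0 stroke→J1  (TF1 one-in-one-out from 1)
bond 3 stroke→J1  (C1 outputs effort q/C1)
bond 6 stroke→R1  (J1: last free bond brings flow in)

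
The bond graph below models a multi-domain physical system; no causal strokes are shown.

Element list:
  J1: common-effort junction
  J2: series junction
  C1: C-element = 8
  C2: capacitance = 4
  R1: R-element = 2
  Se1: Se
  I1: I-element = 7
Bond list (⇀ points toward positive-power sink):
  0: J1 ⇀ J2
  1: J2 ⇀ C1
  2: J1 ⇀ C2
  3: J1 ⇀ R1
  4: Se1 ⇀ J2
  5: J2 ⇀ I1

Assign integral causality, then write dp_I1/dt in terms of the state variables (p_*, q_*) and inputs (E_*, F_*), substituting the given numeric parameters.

dp_I1/dt = E_Se1 - q_C1/8 + q_C2/4

bond 4 stroke→J2  (Se1 (Se) sets effort on bond)
bond 1 stroke→J2  (prefer integral on C1)
bond 2 stroke→J1  (C2 integral (e out))
bond 0 stroke→J2  (0-jn J1 has e-setter on 2)
bond 3 stroke→R1  (J1: bond 2 brought effort, rest push out)
bond 5 stroke→I1  (only one flow-in slot at J2)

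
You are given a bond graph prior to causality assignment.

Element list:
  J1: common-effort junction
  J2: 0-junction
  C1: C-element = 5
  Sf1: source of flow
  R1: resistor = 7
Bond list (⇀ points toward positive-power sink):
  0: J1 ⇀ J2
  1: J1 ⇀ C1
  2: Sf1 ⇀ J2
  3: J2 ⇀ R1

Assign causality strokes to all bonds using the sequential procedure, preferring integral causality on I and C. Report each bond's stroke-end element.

#2 |Sf1  (Sf1 (Sf) sets flow on bond)
#1 |J1  (C1 outputs effort q/C1)
#0 |J2  (J1: bond 1 brought effort, rest push out)
#3 |R1  (J2 effort already set via bond 0)

β0 →J2
β1 →J1
β2 →Sf1
β3 →R1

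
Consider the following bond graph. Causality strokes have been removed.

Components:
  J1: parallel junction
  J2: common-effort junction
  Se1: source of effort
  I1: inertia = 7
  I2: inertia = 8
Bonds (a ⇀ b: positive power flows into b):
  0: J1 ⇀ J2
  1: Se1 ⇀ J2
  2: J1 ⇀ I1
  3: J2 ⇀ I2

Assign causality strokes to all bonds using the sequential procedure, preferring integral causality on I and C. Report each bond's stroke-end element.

#1 |J2  (source Se1 imposes e)
#0 |J1  (J2: bond 1 brought effort, rest push out)
#3 |I2  (J2: bond 1 brought effort, rest push out)
#2 |I1  (J1: bond 0 brought effort, rest push out)

bond 0 |J1
bond 1 |J2
bond 2 |I1
bond 3 |I2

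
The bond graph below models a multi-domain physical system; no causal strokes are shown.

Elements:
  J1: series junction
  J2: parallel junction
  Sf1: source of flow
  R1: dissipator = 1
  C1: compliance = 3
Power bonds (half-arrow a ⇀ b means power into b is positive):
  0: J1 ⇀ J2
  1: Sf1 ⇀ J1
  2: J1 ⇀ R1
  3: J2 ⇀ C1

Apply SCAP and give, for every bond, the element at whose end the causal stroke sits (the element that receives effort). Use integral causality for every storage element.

bond 1 →Sf1  (Sf1 (Sf) sets flow on bond)
bond 0 →J1  (1-jn J1 has f-setter on 1)
bond 2 →J1  (1-jn J1 has f-setter on 1)
bond 3 →J2  (J2: last free bond brings effort in)

β0 stroke→J1
β1 stroke→Sf1
β2 stroke→J1
β3 stroke→J2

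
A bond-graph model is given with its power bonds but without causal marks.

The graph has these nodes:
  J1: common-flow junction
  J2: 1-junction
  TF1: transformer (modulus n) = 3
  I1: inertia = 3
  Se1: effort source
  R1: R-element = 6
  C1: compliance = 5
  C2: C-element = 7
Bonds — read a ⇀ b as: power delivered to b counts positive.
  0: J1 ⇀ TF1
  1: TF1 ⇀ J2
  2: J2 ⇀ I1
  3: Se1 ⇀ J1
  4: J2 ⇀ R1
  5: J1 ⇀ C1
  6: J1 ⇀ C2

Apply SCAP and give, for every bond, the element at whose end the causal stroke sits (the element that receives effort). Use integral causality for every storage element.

b3 →J1  (Se1 (Se) sets effort on bond)
b2 →I1  (prefer integral on I1)
b1 →J2  (J2: bond 2 brought flow, rest push out)
b4 →J2  (1-jn J2 has f-setter on 2)
b0 →TF1  (TF1: transformer flips bond 1)
b5 →J1  (J1: bond 0 brought flow, rest push out)
b6 →J1  (1-jn J1 has f-setter on 0)

β0 →TF1
β1 →J2
β2 →I1
β3 →J1
β4 →J2
β5 →J1
β6 →J1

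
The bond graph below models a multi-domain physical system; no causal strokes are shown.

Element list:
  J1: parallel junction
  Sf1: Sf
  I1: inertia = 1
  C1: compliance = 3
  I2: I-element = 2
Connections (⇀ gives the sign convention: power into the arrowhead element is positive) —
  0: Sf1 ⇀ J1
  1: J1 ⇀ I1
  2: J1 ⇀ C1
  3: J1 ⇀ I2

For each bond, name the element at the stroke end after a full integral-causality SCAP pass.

#0 stroke→Sf1  (Sf1 fixes flow; stroke at Sf1)
#1 stroke→I1  (I1 outputs flow p/I1)
#2 stroke→J1  (C1 outputs effort q/C1)
#3 stroke→I2  (common-e at J1 fixed by 2)

bond 0 |Sf1
bond 1 |I1
bond 2 |J1
bond 3 |I2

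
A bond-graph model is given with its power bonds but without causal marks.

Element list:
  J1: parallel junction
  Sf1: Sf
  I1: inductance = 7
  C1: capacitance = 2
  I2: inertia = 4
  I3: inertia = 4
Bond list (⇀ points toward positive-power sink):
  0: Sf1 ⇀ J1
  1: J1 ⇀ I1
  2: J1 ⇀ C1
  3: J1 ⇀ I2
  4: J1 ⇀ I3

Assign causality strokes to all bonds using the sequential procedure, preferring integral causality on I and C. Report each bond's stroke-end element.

b0 |Sf1
b1 |I1
b2 |J1
b3 |I2
b4 |I3

#0 stroke→Sf1  (Sf1: flow source, stroke at near end)
#1 stroke→I1  (I1 outputs flow p/I1)
#2 stroke→J1  (prefer integral on C1)
#3 stroke→I2  (J1 effort already set via bond 2)
#4 stroke→I3  (J1: bond 2 brought effort, rest push out)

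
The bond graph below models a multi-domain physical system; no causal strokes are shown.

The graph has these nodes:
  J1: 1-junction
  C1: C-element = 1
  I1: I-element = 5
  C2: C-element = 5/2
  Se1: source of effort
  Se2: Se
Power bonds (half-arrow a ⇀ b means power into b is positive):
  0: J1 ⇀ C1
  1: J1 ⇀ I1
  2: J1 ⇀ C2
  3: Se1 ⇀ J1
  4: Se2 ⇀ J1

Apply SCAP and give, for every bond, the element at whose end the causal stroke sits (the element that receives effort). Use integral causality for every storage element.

#3 →J1  (Se1 (Se) sets effort on bond)
#4 →J1  (Se2 (Se) sets effort on bond)
#0 →J1  (C1 integral (e out))
#1 →I1  (prefer integral on I1)
#2 →J1  (J1: bond 1 brought flow, rest push out)

β0 →J1
β1 →I1
β2 →J1
β3 →J1
β4 →J1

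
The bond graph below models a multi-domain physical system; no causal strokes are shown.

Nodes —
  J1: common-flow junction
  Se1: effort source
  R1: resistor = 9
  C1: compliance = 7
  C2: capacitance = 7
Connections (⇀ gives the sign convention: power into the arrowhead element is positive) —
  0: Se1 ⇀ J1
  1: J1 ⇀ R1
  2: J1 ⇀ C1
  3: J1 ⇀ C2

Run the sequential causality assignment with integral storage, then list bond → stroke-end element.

b0 stroke at J1  (source Se1 imposes e)
b2 stroke at J1  (prefer integral on C1)
b3 stroke at J1  (prefer integral on C2)
b1 stroke at R1  (J1: last free bond brings flow in)

b0 |J1
b1 |R1
b2 |J1
b3 |J1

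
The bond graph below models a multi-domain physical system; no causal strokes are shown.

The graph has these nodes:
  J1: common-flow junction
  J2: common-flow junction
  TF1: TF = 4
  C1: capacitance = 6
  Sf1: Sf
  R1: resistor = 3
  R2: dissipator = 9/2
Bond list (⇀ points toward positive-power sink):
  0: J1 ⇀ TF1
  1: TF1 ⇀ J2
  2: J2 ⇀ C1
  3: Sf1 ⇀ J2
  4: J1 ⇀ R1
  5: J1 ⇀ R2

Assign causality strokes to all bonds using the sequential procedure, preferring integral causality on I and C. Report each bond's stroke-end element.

β0 stroke→TF1
β1 stroke→J2
β2 stroke→J2
β3 stroke→Sf1
β4 stroke→J1
β5 stroke→J1

b3 stroke at Sf1  (Sf1 (Sf) sets flow on bond)
b1 stroke at J2  (J2: bond 3 brought flow, rest push out)
b2 stroke at J2  (1-jn J2 has f-setter on 3)
b0 stroke at TF1  (TF1 one-in-one-out from 1)
b4 stroke at J1  (J1 flow already set via bond 0)
b5 stroke at J1  (J1: bond 0 brought flow, rest push out)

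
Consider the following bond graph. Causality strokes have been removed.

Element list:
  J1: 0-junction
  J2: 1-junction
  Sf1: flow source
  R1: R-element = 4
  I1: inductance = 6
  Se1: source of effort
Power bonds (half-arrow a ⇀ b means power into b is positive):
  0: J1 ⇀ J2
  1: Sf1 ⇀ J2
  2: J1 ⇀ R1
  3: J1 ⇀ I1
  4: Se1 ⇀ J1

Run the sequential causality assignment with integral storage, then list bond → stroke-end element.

#0 →J2
#1 →Sf1
#2 →R1
#3 →I1
#4 →J1

b1 →Sf1  (Sf1: flow source, stroke at near end)
b4 →J1  (Se1 fixes effort; stroke away)
b0 →J2  (common-e at J1 fixed by 4)
b2 →R1  (J1 effort already set via bond 4)
b3 →I1  (J1 effort already set via bond 4)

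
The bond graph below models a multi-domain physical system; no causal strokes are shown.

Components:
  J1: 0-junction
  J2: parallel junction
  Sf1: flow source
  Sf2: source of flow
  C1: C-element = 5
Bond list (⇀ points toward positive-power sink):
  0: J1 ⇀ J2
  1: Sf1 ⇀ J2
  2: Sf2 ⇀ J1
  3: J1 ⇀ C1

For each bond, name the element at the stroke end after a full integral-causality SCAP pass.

#0 stroke at J2
#1 stroke at Sf1
#2 stroke at Sf2
#3 stroke at J1

bond 1 stroke→Sf1  (Sf1 fixes flow; stroke at Sf1)
bond 2 stroke→Sf2  (Sf2 (Sf) sets flow on bond)
bond 0 stroke→J2  (closing 0-jn rule on J2)
bond 3 stroke→J1  (closing 0-jn rule on J1)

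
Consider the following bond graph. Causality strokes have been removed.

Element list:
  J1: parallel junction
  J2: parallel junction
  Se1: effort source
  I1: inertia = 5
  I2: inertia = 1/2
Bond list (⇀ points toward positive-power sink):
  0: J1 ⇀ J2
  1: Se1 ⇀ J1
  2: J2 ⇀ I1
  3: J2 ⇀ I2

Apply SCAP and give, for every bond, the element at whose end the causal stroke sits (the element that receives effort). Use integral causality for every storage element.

bond 0 stroke→J2
bond 1 stroke→J1
bond 2 stroke→I1
bond 3 stroke→I2

bond 1 stroke at J1  (Se1: effort source, stroke at far end)
bond 0 stroke at J2  (common-e at J1 fixed by 1)
bond 2 stroke at I1  (J2 effort already set via bond 0)
bond 3 stroke at I2  (J2: bond 0 brought effort, rest push out)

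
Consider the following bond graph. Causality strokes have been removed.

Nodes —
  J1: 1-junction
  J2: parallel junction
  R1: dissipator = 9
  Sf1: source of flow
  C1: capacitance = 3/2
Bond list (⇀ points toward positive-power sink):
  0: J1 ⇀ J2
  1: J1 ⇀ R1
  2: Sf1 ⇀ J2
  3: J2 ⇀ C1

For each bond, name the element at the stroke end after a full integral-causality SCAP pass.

b2 |Sf1  (Sf1 (Sf) sets flow on bond)
b3 |J2  (C1 integral (e out))
b0 |J1  (common-e at J2 fixed by 3)
b1 |R1  (J1 needs exactly one f-in)

b0 →J1
b1 →R1
b2 →Sf1
b3 →J2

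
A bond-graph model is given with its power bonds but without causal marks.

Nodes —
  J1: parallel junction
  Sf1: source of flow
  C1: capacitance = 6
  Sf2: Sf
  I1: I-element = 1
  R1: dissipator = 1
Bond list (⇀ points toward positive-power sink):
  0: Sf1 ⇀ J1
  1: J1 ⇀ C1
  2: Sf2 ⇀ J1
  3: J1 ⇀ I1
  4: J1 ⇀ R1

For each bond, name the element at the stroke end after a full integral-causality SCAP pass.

β0 |Sf1
β1 |J1
β2 |Sf2
β3 |I1
β4 |R1

b0 →Sf1  (Sf1: flow source, stroke at near end)
b2 →Sf2  (source Sf2 imposes f)
b1 →J1  (C1: C, integral causality)
b3 →I1  (J1: bond 1 brought effort, rest push out)
b4 →R1  (J1: bond 1 brought effort, rest push out)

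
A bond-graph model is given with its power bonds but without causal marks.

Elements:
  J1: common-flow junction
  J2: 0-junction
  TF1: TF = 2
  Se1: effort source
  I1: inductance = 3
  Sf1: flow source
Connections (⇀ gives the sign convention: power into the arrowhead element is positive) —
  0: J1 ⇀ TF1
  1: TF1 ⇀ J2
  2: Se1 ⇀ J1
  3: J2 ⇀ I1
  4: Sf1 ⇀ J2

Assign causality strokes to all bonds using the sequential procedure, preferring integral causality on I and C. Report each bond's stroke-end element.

b2 |J1  (Se1 fixes effort; stroke away)
b4 |Sf1  (source Sf1 imposes f)
b0 |TF1  (closing 1-jn rule on J1)
b1 |J2  (TF1: transformer flips bond 0)
b3 |I1  (J2 effort already set via bond 1)

#0 stroke at TF1
#1 stroke at J2
#2 stroke at J1
#3 stroke at I1
#4 stroke at Sf1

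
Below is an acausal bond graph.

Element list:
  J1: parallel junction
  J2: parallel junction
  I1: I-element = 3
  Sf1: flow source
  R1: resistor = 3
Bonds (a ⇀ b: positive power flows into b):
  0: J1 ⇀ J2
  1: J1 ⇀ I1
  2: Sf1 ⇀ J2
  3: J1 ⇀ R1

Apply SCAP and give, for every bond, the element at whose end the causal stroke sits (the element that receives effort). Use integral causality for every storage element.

b0 stroke→J2
b1 stroke→I1
b2 stroke→Sf1
b3 stroke→J1

b2 stroke at Sf1  (source Sf1 imposes f)
b0 stroke at J2  (J2: last free bond brings effort in)
b1 stroke at I1  (I1 integral (f out))
b3 stroke at J1  (closing 0-jn rule on J1)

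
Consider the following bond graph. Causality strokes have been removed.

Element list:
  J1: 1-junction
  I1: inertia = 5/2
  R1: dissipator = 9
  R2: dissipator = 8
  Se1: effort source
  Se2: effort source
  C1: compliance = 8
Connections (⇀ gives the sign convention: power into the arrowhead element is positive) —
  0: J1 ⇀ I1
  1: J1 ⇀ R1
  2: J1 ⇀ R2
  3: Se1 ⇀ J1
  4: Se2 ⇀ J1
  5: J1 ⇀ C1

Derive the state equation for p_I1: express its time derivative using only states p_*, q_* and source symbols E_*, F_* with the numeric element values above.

dp_I1/dt = E_Se1 + E_Se2 - 34*p_I1/5 - q_C1/8

b3 →J1  (source Se1 imposes e)
b4 →J1  (Se2: effort source, stroke at far end)
b0 →I1  (prefer integral on I1)
b1 →J1  (J1: bond 0 brought flow, rest push out)
b2 →J1  (common-f at J1 fixed by 0)
b5 →J1  (common-f at J1 fixed by 0)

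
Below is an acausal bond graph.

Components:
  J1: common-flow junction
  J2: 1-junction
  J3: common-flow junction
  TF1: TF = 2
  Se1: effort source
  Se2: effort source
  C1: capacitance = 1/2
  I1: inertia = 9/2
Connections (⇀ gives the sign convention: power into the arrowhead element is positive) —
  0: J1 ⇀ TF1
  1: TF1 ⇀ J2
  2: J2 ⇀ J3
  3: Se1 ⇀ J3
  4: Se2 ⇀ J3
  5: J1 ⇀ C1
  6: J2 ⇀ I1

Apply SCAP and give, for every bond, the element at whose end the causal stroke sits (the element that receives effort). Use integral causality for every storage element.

#0 stroke at TF1
#1 stroke at J2
#2 stroke at J2
#3 stroke at J3
#4 stroke at J3
#5 stroke at J1
#6 stroke at I1

b3 stroke at J3  (Se1 fixes effort; stroke away)
b4 stroke at J3  (Se2: effort source, stroke at far end)
b2 stroke at J2  (closing 1-jn rule on J3)
b5 stroke at J1  (C1: C, integral causality)
b0 stroke at TF1  (J1 needs exactly one f-in)
b1 stroke at J2  (TF1: transformer flips bond 0)
b6 stroke at I1  (only one flow-in slot at J2)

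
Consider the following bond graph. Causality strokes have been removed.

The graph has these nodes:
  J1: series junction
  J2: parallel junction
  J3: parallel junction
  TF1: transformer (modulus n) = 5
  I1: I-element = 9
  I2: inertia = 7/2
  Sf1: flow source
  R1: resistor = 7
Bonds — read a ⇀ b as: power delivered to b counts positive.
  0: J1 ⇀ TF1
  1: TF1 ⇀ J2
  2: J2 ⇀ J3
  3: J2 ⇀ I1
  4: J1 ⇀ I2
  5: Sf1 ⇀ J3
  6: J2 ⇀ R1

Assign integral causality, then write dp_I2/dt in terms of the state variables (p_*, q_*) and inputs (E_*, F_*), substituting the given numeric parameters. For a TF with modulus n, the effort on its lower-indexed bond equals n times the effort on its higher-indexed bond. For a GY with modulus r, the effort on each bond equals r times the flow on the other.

dp_I2/dt = -35*F_Sf1 + 35*p_I1/9 - 50*p_I2

b5 →Sf1  (source Sf1 imposes f)
b2 →J3  (J3 needs exactly one e-in)
b3 →I1  (I1: I, integral causality)
b4 →I2  (I2: I, integral causality)
b0 →J1  (J1 flow already set via bond 4)
b1 →TF1  (through TF1, causality passes straight; one stroke at TF1)
b6 →J2  (only one effort-in slot at J2)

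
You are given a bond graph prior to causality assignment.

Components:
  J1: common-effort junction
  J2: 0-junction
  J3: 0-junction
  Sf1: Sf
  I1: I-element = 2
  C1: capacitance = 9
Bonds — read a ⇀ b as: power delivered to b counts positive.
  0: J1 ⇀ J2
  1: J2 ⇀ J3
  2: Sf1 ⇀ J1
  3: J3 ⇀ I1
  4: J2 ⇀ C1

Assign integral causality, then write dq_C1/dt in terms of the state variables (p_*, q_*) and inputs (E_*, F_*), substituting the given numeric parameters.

β2 →Sf1  (source Sf1 imposes f)
β0 →J1  (closing 0-jn rule on J1)
β3 →I1  (I1 integral (f out))
β1 →J3  (J3 needs exactly one e-in)
β4 →J2  (J2 needs exactly one e-in)

dq_C1/dt = F_Sf1 - p_I1/2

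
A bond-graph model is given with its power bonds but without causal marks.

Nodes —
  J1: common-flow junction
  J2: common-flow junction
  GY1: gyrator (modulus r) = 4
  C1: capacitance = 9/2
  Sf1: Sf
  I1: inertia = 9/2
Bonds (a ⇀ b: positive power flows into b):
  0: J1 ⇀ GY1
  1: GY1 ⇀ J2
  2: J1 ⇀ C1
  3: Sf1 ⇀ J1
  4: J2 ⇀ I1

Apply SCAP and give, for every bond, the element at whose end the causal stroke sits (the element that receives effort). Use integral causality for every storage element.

β3 →Sf1  (Sf1 fixes flow; stroke at Sf1)
β0 →J1  (common-f at J1 fixed by 3)
β2 →J1  (J1 flow already set via bond 3)
β1 →J2  (GY1 both-in/both-out from 0)
β4 →I1  (J2: last free bond brings flow in)

bond 0 stroke at J1
bond 1 stroke at J2
bond 2 stroke at J1
bond 3 stroke at Sf1
bond 4 stroke at I1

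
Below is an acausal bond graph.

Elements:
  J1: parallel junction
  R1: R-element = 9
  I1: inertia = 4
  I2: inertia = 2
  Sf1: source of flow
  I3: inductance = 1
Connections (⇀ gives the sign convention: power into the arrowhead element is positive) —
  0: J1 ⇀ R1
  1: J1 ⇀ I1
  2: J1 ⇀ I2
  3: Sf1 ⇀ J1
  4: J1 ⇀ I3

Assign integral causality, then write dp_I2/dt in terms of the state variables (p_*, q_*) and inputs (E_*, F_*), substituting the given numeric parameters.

bond 3 stroke→Sf1  (Sf1: flow source, stroke at near end)
bond 1 stroke→I1  (I1 outputs flow p/I1)
bond 2 stroke→I2  (prefer integral on I2)
bond 4 stroke→I3  (I3 outputs flow p/I3)
bond 0 stroke→J1  (J1: last free bond brings effort in)

dp_I2/dt = 9*F_Sf1 - 9*p_I1/4 - 9*p_I2/2 - 9*p_I3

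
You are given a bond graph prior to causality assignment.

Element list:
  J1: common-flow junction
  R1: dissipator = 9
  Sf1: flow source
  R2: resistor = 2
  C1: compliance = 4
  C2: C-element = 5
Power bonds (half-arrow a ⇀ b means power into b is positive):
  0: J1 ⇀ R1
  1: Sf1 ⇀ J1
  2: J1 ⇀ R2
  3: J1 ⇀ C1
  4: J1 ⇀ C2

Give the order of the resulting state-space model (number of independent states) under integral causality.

2  (C1, C2 all integral)

b1 stroke→Sf1  (source Sf1 imposes f)
b0 stroke→J1  (common-f at J1 fixed by 1)
b2 stroke→J1  (J1 flow already set via bond 1)
b3 stroke→J1  (1-jn J1 has f-setter on 1)
b4 stroke→J1  (J1: bond 1 brought flow, rest push out)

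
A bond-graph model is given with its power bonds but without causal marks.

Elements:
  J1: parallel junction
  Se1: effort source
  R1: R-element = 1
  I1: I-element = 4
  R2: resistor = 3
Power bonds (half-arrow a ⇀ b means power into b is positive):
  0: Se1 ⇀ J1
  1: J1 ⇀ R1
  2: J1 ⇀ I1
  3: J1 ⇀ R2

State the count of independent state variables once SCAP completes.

1  (I1 all integral)

#0 stroke at J1  (source Se1 imposes e)
#1 stroke at R1  (J1: bond 0 brought effort, rest push out)
#2 stroke at I1  (J1: bond 0 brought effort, rest push out)
#3 stroke at R2  (common-e at J1 fixed by 0)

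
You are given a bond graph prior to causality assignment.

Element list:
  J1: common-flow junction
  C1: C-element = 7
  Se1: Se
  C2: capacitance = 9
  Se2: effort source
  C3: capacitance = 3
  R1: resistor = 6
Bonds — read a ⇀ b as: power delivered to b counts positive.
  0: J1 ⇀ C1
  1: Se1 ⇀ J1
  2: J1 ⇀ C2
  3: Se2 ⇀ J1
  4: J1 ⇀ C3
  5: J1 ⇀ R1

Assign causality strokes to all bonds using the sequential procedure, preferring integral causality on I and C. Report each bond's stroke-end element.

β0 stroke→J1
β1 stroke→J1
β2 stroke→J1
β3 stroke→J1
β4 stroke→J1
β5 stroke→R1

#1 stroke→J1  (Se1: effort source, stroke at far end)
#3 stroke→J1  (Se2 (Se) sets effort on bond)
#0 stroke→J1  (C1 integral (e out))
#2 stroke→J1  (C2 integral (e out))
#4 stroke→J1  (C3 integral (e out))
#5 stroke→R1  (J1: last free bond brings flow in)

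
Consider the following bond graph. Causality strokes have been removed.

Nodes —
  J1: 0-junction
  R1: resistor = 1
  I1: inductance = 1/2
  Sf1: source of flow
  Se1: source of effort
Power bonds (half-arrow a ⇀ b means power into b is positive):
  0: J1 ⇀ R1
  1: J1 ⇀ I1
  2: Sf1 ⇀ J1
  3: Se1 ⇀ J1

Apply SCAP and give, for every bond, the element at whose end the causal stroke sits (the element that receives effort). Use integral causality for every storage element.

β0 stroke at R1
β1 stroke at I1
β2 stroke at Sf1
β3 stroke at J1

b2 stroke→Sf1  (Sf1: flow source, stroke at near end)
b3 stroke→J1  (Se1: effort source, stroke at far end)
b0 stroke→R1  (J1: bond 3 brought effort, rest push out)
b1 stroke→I1  (J1: bond 3 brought effort, rest push out)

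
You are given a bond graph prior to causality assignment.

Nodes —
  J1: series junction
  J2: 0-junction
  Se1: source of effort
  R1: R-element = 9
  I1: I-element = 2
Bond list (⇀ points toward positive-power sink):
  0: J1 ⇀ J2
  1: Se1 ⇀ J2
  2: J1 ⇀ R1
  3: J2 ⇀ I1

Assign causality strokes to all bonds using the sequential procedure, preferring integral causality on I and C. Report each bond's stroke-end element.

β1 stroke at J2  (Se1 fixes effort; stroke away)
β0 stroke at J1  (0-jn J2 has e-setter on 1)
β3 stroke at I1  (J2: bond 1 brought effort, rest push out)
β2 stroke at R1  (J1 needs exactly one f-in)

b0 stroke→J1
b1 stroke→J2
b2 stroke→R1
b3 stroke→I1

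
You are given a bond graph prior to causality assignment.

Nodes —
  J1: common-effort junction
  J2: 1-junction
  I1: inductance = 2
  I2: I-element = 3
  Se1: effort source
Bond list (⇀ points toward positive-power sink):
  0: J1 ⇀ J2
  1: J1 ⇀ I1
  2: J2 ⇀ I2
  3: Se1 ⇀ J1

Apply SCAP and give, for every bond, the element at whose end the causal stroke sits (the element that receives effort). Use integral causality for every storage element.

β0 stroke at J2
β1 stroke at I1
β2 stroke at I2
β3 stroke at J1

β3 stroke at J1  (source Se1 imposes e)
β0 stroke at J2  (common-e at J1 fixed by 3)
β1 stroke at I1  (0-jn J1 has e-setter on 3)
β2 stroke at I2  (J2: last free bond brings flow in)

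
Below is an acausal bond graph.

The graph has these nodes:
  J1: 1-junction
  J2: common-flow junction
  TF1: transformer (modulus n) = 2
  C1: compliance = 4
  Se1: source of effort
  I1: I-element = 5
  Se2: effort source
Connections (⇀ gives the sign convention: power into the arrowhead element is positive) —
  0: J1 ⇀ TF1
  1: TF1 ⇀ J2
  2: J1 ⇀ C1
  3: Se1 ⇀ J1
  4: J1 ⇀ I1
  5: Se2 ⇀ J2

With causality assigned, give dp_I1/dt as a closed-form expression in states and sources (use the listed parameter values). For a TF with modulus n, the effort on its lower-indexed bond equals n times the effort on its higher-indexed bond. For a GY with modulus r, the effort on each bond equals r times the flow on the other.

dp_I1/dt = E_Se1 + 2*E_Se2 - q_C1/4

bond 3 stroke at J1  (Se1: effort source, stroke at far end)
bond 5 stroke at J2  (source Se2 imposes e)
bond 1 stroke at TF1  (only one flow-in slot at J2)
bond 0 stroke at J1  (TF1 one-in-one-out from 1)
bond 2 stroke at J1  (C1: C, integral causality)
bond 4 stroke at I1  (J1: last free bond brings flow in)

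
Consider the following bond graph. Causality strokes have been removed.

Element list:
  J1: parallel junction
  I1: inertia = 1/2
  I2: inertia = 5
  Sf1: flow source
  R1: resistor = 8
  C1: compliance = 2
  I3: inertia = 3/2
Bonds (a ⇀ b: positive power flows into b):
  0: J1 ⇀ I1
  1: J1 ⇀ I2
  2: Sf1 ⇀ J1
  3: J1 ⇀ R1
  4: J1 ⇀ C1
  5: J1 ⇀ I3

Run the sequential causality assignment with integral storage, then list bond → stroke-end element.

#0 stroke→I1
#1 stroke→I2
#2 stroke→Sf1
#3 stroke→R1
#4 stroke→J1
#5 stroke→I3

b2 |Sf1  (Sf1: flow source, stroke at near end)
b0 |I1  (I1 outputs flow p/I1)
b1 |I2  (I2 integral (f out))
b4 |J1  (C1 integral (e out))
b3 |R1  (common-e at J1 fixed by 4)
b5 |I3  (0-jn J1 has e-setter on 4)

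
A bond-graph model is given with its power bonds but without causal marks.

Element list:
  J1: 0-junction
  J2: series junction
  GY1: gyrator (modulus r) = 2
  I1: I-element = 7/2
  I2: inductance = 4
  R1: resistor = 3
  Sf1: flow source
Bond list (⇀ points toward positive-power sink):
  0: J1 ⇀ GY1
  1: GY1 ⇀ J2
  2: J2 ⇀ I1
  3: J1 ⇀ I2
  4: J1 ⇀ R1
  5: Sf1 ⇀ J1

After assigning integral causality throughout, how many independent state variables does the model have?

2  (I1, I2 all integral)

#5 stroke→Sf1  (source Sf1 imposes f)
#2 stroke→I1  (I1 integral (f out))
#1 stroke→J2  (J2: bond 2 brought flow, rest push out)
#0 stroke→J1  (GY1 both-in/both-out from 1)
#3 stroke→I2  (J1 effort already set via bond 0)
#4 stroke→R1  (J1: bond 0 brought effort, rest push out)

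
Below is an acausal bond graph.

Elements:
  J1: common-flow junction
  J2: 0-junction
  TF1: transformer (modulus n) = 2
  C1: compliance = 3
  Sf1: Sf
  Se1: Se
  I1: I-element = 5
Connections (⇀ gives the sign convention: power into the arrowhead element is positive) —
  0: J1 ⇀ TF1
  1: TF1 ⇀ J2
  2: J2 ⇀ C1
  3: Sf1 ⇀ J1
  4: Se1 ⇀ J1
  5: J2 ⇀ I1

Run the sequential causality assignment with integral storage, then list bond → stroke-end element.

β0 stroke at J1
β1 stroke at TF1
β2 stroke at J2
β3 stroke at Sf1
β4 stroke at J1
β5 stroke at I1

β3 stroke at Sf1  (Sf1 fixes flow; stroke at Sf1)
β4 stroke at J1  (source Se1 imposes e)
β0 stroke at J1  (common-f at J1 fixed by 3)
β1 stroke at TF1  (through TF1, causality passes straight; one stroke at TF1)
β2 stroke at J2  (C1: C, integral causality)
β5 stroke at I1  (J2 effort already set via bond 2)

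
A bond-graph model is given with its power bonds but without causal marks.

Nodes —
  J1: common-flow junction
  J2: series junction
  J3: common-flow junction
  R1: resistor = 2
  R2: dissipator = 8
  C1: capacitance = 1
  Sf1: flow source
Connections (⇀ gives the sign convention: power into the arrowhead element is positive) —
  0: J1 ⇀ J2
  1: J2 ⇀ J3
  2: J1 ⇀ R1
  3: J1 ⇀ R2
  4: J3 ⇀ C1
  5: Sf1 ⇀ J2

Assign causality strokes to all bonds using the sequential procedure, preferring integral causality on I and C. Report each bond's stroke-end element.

bond 5 stroke→Sf1  (Sf1: flow source, stroke at near end)
bond 0 stroke→J2  (J2: bond 5 brought flow, rest push out)
bond 1 stroke→J2  (1-jn J2 has f-setter on 5)
bond 4 stroke→J3  (1-jn J3 has f-setter on 1)
bond 2 stroke→J1  (common-f at J1 fixed by 0)
bond 3 stroke→J1  (J1: bond 0 brought flow, rest push out)

b0 |J2
b1 |J2
b2 |J1
b3 |J1
b4 |J3
b5 |Sf1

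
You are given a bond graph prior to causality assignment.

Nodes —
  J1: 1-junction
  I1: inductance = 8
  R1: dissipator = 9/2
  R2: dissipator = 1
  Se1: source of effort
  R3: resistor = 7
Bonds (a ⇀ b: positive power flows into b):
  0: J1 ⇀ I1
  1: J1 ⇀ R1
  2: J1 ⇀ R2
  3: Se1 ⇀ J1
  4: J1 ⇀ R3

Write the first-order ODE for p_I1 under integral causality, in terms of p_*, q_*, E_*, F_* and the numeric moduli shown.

dp_I1/dt = E_Se1 - 25*p_I1/16

bond 3 stroke→J1  (Se1 (Se) sets effort on bond)
bond 0 stroke→I1  (I1 integral (f out))
bond 1 stroke→J1  (common-f at J1 fixed by 0)
bond 2 stroke→J1  (J1 flow already set via bond 0)
bond 4 stroke→J1  (1-jn J1 has f-setter on 0)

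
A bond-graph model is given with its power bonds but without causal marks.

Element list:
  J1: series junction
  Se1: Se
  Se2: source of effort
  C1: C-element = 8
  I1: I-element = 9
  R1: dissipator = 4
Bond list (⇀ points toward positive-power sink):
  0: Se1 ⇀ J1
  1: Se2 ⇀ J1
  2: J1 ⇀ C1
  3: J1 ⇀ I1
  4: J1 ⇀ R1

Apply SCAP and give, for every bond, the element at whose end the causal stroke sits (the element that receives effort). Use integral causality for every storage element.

β0 |J1  (Se1 (Se) sets effort on bond)
β1 |J1  (source Se2 imposes e)
β2 |J1  (prefer integral on C1)
β3 |I1  (prefer integral on I1)
β4 |J1  (1-jn J1 has f-setter on 3)

β0 →J1
β1 →J1
β2 →J1
β3 →I1
β4 →J1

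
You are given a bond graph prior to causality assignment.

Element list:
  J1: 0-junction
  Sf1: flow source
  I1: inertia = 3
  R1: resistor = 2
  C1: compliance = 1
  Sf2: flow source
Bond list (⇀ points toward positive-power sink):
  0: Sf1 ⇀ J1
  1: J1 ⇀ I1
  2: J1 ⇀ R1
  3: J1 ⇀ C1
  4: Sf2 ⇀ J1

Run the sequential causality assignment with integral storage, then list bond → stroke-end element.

β0 stroke→Sf1
β1 stroke→I1
β2 stroke→R1
β3 stroke→J1
β4 stroke→Sf2

b0 →Sf1  (source Sf1 imposes f)
b4 →Sf2  (Sf2 (Sf) sets flow on bond)
b1 →I1  (I1 integral (f out))
b3 →J1  (prefer integral on C1)
b2 →R1  (common-e at J1 fixed by 3)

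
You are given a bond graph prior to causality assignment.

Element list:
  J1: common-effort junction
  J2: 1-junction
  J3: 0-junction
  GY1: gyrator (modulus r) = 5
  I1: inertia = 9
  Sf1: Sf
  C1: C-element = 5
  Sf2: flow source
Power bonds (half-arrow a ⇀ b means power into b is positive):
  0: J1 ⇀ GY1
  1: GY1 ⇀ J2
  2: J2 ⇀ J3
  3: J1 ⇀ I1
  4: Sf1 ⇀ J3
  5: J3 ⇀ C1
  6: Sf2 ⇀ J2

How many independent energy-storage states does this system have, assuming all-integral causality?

β4 |Sf1  (source Sf1 imposes f)
β6 |Sf2  (source Sf2 imposes f)
β1 |J2  (1-jn J2 has f-setter on 6)
β2 |J2  (J2 flow already set via bond 6)
β5 |J3  (J3: last free bond brings effort in)
β0 |J1  (GY GY1: same side as bond 1)
β3 |I1  (J1 effort already set via bond 0)

2  (C1, I1 all integral)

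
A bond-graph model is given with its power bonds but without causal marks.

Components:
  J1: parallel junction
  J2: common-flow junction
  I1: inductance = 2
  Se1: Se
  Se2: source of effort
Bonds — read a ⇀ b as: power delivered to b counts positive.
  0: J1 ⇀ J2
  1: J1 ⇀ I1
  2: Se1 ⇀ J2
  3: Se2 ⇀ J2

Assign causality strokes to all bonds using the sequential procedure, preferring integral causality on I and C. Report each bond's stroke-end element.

b2 →J2  (source Se1 imposes e)
b3 →J2  (source Se2 imposes e)
b0 →J1  (J2: last free bond brings flow in)
b1 →I1  (J1 effort already set via bond 0)

bond 0 |J1
bond 1 |I1
bond 2 |J2
bond 3 |J2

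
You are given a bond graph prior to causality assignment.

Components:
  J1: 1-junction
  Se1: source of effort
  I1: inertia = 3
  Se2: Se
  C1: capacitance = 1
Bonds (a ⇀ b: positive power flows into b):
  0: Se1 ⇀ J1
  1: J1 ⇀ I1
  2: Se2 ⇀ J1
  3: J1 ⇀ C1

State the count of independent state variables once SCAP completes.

2  (C1, I1 all integral)

b0 →J1  (Se1 (Se) sets effort on bond)
b2 →J1  (Se2: effort source, stroke at far end)
b1 →I1  (I1 outputs flow p/I1)
b3 →J1  (1-jn J1 has f-setter on 1)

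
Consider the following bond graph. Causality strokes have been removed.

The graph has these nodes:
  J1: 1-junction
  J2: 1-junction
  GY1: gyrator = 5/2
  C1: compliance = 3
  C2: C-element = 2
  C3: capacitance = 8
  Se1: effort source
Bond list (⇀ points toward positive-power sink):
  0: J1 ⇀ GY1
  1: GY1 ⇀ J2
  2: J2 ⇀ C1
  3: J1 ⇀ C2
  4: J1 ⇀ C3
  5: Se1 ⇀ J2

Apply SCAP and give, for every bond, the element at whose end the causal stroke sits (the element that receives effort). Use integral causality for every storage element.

β5 stroke at J2  (source Se1 imposes e)
β2 stroke at J2  (prefer integral on C1)
β1 stroke at GY1  (only one flow-in slot at J2)
β0 stroke at GY1  (through GY1, causality inverts; strokes same side of GY1)
β3 stroke at J1  (J1 flow already set via bond 0)
β4 stroke at J1  (1-jn J1 has f-setter on 0)

#0 stroke→GY1
#1 stroke→GY1
#2 stroke→J2
#3 stroke→J1
#4 stroke→J1
#5 stroke→J2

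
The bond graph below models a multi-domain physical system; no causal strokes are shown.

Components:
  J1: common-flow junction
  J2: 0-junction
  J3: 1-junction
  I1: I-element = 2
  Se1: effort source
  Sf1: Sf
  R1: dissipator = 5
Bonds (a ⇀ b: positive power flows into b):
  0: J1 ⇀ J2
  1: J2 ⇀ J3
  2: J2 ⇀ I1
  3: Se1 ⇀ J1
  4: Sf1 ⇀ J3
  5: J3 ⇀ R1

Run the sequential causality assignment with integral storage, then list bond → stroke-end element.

b0 →J2
b1 →J3
b2 →I1
b3 →J1
b4 →Sf1
b5 →J3

β3 stroke→J1  (Se1 fixes effort; stroke away)
β4 stroke→Sf1  (Sf1: flow source, stroke at near end)
β0 stroke→J2  (J1: last free bond brings flow in)
β1 stroke→J3  (common-e at J2 fixed by 0)
β2 stroke→I1  (J2: bond 0 brought effort, rest push out)
β5 stroke→J3  (common-f at J3 fixed by 4)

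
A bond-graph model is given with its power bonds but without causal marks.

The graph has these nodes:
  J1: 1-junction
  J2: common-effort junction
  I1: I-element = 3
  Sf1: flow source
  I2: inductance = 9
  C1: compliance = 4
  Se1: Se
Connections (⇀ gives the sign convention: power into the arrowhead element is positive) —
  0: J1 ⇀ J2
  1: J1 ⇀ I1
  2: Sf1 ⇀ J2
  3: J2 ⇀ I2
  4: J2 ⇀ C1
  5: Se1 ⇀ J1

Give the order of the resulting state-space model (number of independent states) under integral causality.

3  (C1, I1, I2 all integral)

b2 stroke at Sf1  (source Sf1 imposes f)
b5 stroke at J1  (Se1 (Se) sets effort on bond)
b1 stroke at I1  (I1 integral (f out))
b0 stroke at J1  (1-jn J1 has f-setter on 1)
b3 stroke at I2  (prefer integral on I2)
b4 stroke at J2  (only one effort-in slot at J2)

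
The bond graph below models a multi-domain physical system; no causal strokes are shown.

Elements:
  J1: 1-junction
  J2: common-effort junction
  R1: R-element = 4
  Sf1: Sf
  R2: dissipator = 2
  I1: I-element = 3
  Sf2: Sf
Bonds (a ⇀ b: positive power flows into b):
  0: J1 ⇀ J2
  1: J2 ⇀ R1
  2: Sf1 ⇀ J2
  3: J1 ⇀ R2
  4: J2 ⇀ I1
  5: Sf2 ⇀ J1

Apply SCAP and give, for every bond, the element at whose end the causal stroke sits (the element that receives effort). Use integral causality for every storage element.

bond 0 stroke→J1
bond 1 stroke→J2
bond 2 stroke→Sf1
bond 3 stroke→J1
bond 4 stroke→I1
bond 5 stroke→Sf2

b2 stroke at Sf1  (Sf1: flow source, stroke at near end)
b5 stroke at Sf2  (Sf2: flow source, stroke at near end)
b0 stroke at J1  (1-jn J1 has f-setter on 5)
b3 stroke at J1  (J1 flow already set via bond 5)
b4 stroke at I1  (I1: I, integral causality)
b1 stroke at J2  (only one effort-in slot at J2)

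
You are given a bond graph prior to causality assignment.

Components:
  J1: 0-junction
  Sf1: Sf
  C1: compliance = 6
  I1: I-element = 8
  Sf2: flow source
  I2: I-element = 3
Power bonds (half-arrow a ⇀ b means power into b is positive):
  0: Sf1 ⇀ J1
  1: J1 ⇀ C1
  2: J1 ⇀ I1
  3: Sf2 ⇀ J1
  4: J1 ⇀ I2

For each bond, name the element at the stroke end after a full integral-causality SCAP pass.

β0 stroke→Sf1  (Sf1: flow source, stroke at near end)
β3 stroke→Sf2  (Sf2 (Sf) sets flow on bond)
β1 stroke→J1  (C1 integral (e out))
β2 stroke→I1  (J1: bond 1 brought effort, rest push out)
β4 stroke→I2  (J1 effort already set via bond 1)

bond 0 →Sf1
bond 1 →J1
bond 2 →I1
bond 3 →Sf2
bond 4 →I2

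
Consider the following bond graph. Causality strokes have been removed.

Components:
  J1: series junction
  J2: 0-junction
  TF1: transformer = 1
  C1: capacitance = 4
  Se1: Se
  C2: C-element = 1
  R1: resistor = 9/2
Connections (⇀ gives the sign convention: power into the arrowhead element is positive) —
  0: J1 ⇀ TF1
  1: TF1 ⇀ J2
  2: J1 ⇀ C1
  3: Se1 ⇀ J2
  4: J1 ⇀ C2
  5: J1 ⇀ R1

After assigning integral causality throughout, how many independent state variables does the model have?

2  (C1, C2 all integral)

b3 stroke→J2  (Se1: effort source, stroke at far end)
b1 stroke→TF1  (J2 effort already set via bond 3)
b0 stroke→J1  (through TF1, causality passes straight; one stroke at TF1)
b2 stroke→J1  (C1: C, integral causality)
b4 stroke→J1  (C2 integral (e out))
b5 stroke→R1  (J1 needs exactly one f-in)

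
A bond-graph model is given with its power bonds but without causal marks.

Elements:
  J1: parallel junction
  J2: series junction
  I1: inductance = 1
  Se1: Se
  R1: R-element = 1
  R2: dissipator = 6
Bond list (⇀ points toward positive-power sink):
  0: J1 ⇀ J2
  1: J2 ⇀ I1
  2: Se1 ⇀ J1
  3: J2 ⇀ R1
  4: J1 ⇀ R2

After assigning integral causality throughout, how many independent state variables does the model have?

b2 stroke→J1  (Se1 fixes effort; stroke away)
b0 stroke→J2  (common-e at J1 fixed by 2)
b4 stroke→R2  (0-jn J1 has e-setter on 2)
b1 stroke→I1  (I1: I, integral causality)
b3 stroke→J2  (1-jn J2 has f-setter on 1)

1  (I1 all integral)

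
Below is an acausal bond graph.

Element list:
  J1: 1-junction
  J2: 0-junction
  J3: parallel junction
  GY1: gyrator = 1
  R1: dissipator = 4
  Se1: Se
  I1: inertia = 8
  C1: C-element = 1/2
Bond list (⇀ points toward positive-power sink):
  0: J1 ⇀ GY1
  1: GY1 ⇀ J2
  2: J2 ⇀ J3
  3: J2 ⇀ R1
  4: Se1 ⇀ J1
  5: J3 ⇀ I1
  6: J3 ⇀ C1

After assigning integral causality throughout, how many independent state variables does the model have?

bond 4 stroke at J1  (Se1 (Se) sets effort on bond)
bond 0 stroke at GY1  (J1: last free bond brings flow in)
bond 1 stroke at GY1  (GY1 both-in/both-out from 0)
bond 5 stroke at I1  (prefer integral on I1)
bond 6 stroke at J3  (C1 integral (e out))
bond 2 stroke at J2  (J3: bond 6 brought effort, rest push out)
bond 3 stroke at R1  (0-jn J2 has e-setter on 2)

2  (C1, I1 all integral)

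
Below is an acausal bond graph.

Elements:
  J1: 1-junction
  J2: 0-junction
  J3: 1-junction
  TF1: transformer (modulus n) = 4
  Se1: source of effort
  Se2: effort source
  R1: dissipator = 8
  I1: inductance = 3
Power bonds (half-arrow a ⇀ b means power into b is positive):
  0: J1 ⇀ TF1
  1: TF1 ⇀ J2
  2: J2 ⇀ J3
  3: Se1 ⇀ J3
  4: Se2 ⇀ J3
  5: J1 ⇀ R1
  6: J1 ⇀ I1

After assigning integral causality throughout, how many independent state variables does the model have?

1  (I1 all integral)

bond 3 stroke→J3  (Se1: effort source, stroke at far end)
bond 4 stroke→J3  (Se2 (Se) sets effort on bond)
bond 2 stroke→J2  (only one flow-in slot at J3)
bond 1 stroke→TF1  (J2 effort already set via bond 2)
bond 0 stroke→J1  (through TF1, causality passes straight; one stroke at TF1)
bond 6 stroke→I1  (I1 outputs flow p/I1)
bond 5 stroke→J1  (common-f at J1 fixed by 6)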